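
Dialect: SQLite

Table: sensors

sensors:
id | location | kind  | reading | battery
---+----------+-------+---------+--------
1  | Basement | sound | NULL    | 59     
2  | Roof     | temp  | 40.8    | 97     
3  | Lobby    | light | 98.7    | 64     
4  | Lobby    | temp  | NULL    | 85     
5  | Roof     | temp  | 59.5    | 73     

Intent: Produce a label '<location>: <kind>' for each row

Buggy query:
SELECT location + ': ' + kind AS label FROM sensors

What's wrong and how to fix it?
Bug: SQLite uses || for string concatenation; + coerces text to numbers (yielding 0)

Fix: Use the || operator for string concatenation

Corrected query:
SELECT location || ': ' || kind AS label FROM sensors

Result:
label          
---------------
Basement: sound
Roof: temp     
Lobby: light   
Lobby: temp    
Roof: temp     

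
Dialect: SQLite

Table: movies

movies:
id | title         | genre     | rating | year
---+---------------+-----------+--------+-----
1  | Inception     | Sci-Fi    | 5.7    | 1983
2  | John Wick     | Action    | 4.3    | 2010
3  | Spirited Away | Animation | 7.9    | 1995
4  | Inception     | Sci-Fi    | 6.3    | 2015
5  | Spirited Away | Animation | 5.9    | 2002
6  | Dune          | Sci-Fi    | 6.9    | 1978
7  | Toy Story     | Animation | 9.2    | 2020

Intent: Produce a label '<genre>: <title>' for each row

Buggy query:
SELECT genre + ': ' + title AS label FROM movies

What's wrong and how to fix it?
Bug: SQLite uses || for string concatenation; + coerces text to numbers (yielding 0)

Fix: Replace + with || to concatenate text

Corrected query:
SELECT genre || ': ' || title AS label FROM movies

Result:
label                   
------------------------
Sci-Fi: Inception       
Action: John Wick       
Animation: Spirited Away
Sci-Fi: Inception       
Animation: Spirited Away
Sci-Fi: Dune            
Animation: Toy Story    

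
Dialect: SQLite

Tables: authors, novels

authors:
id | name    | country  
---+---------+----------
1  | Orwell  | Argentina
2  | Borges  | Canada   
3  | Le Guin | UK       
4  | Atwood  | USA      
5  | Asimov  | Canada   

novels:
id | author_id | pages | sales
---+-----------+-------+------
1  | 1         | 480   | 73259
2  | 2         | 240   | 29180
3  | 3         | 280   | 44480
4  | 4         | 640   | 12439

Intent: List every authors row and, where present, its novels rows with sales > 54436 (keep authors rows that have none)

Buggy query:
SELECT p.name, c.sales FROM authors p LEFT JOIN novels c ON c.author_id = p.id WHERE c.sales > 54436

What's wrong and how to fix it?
Bug: Filtering c.sales in WHERE discards the NULL rows produced by LEFT JOIN, turning it into an inner join

Fix: Put 'c.sales > 54436' in the JOIN's ON clause instead of WHERE

Corrected query:
SELECT p.name, c.sales FROM authors p LEFT JOIN novels c ON c.author_id = p.id AND c.sales > 54436

Result:
name    | sales
--------+------
Orwell  | 73259
Borges  | NULL 
Le Guin | NULL 
Atwood  | NULL 
Asimov  | NULL 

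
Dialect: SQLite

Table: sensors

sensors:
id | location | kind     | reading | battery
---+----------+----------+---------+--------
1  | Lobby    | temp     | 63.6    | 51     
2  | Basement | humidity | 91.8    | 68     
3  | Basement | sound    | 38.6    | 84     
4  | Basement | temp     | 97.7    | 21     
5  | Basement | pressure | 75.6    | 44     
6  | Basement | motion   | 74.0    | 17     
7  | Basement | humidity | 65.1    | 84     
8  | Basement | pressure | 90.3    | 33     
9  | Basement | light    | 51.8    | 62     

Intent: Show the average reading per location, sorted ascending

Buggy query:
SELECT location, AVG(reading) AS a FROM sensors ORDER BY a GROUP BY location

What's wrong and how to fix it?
Bug: ORDER BY appears before GROUP BY; SQL clause order requires GROUP BY first

Fix: Move ORDER BY to the end, after GROUP BY

Corrected query:
SELECT location, AVG(reading) AS a FROM sensors GROUP BY location ORDER BY a

Result:
location | a      
---------+--------
Lobby    | 63.6   
Basement | 73.1125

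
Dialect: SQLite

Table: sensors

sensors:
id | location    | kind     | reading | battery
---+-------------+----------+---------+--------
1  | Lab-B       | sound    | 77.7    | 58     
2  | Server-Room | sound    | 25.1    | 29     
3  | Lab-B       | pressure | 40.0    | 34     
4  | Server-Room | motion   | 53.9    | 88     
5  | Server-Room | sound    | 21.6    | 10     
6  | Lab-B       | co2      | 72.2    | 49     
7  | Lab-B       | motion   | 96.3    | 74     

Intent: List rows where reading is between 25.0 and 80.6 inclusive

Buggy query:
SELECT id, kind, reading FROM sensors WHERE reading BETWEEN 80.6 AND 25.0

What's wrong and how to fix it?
Bug: The bounds are reversed; BETWEEN a AND b requires a <= b to match anything

Fix: Write BETWEEN 25.0 AND 80.6

Corrected query:
SELECT id, kind, reading FROM sensors WHERE reading BETWEEN 25.0 AND 80.6

Result:
id | kind     | reading
---+----------+--------
1  | sound    | 77.7   
2  | sound    | 25.1   
3  | pressure | 40     
4  | motion   | 53.9   
6  | co2      | 72.2   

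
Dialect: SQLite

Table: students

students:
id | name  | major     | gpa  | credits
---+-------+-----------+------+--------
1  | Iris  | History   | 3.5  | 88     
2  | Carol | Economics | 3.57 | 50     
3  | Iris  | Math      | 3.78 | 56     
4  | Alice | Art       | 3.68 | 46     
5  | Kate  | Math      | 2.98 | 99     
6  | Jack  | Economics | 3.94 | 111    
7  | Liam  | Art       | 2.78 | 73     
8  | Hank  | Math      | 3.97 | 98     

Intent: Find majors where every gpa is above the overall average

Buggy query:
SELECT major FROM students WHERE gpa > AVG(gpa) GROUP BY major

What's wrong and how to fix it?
Bug: WHERE evaluates per row before aggregation, so AVG() is unavailable

Fix: Compute the overall average in a scalar subquery and compare each group's MIN against it in HAVING

Corrected query:
SELECT major FROM students GROUP BY major HAVING MIN(gpa) > (SELECT AVG(gpa) FROM students)

Result:
major    
---------
Economics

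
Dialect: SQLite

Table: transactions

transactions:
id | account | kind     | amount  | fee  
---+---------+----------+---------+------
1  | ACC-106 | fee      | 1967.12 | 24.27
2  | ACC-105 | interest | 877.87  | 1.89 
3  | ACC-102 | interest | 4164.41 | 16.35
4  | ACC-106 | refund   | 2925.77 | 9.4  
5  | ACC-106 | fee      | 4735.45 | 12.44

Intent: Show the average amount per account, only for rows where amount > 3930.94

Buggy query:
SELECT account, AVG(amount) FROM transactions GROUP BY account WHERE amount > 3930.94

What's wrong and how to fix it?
Bug: Row-level WHERE must come before GROUP BY in the clause order

Fix: Place WHERE between FROM and GROUP BY

Corrected query:
SELECT account, AVG(amount) FROM transactions WHERE amount > 3930.94 GROUP BY account

Result:
account | AVG(amount)
--------+------------
ACC-102 | 4164.41    
ACC-106 | 4735.45    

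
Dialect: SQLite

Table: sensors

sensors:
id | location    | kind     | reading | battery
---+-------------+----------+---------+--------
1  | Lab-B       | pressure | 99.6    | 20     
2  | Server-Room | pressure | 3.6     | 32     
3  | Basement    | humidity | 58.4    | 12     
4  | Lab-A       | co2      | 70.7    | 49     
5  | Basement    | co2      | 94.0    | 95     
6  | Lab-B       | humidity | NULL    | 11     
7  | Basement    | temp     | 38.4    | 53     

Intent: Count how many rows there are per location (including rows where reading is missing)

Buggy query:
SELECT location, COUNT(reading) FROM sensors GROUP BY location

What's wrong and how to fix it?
Bug: COUNT(column) counts non-NULL values only; rows with NULL reading aren't counted

Fix: Replace COUNT(reading) with COUNT(*)

Corrected query:
SELECT location, COUNT(*) FROM sensors GROUP BY location

Result:
location    | COUNT(*)
------------+---------
Basement    | 3       
Lab-A       | 1       
Lab-B       | 2       
Server-Room | 1       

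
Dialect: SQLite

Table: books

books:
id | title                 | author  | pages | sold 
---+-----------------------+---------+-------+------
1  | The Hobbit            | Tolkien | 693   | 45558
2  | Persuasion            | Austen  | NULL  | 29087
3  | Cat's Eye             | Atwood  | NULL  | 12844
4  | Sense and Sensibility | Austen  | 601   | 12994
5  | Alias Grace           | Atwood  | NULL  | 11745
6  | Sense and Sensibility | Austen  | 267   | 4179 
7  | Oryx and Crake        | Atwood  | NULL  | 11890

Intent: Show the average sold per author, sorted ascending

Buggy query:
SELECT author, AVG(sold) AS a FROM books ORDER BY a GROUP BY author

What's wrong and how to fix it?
Bug: GROUP BY must precede ORDER BY

Fix: Reorder: SELECT … FROM … GROUP BY … ORDER BY …

Corrected query:
SELECT author, AVG(sold) AS a FROM books GROUP BY author ORDER BY a

Result:
author  | a           
--------+-------------
Atwood  | 12159.666667
Austen  | 15420       
Tolkien | 45558       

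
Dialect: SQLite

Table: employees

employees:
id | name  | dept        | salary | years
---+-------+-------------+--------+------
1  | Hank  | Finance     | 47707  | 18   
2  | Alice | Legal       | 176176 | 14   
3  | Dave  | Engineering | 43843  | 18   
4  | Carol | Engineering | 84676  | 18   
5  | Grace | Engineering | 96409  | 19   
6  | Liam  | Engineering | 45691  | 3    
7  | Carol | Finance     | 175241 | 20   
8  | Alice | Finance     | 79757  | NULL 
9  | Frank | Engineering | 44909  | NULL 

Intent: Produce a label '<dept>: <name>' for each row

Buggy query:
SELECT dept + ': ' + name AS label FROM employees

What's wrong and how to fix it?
Bug: '+' is numeric addition; on text columns SQLite converts them to 0 instead of concatenating

Fix: Use the || operator for string concatenation

Corrected query:
SELECT dept || ': ' || name AS label FROM employees

Result:
label             
------------------
Finance: Hank     
Legal: Alice      
Engineering: Dave 
Engineering: Carol
Engineering: Grace
Engineering: Liam 
Finance: Carol    
Finance: Alice    
Engineering: Frank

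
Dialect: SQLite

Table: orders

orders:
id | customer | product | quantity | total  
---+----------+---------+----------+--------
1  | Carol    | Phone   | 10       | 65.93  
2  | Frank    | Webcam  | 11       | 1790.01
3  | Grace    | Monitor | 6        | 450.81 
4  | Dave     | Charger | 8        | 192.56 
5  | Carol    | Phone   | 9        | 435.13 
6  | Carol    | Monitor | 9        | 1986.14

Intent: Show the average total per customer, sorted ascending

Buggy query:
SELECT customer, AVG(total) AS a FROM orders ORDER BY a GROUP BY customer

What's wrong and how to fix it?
Bug: ORDER BY appears before GROUP BY; SQL clause order requires GROUP BY first

Fix: Reorder: SELECT … FROM … GROUP BY … ORDER BY …

Corrected query:
SELECT customer, AVG(total) AS a FROM orders GROUP BY customer ORDER BY a

Result:
customer | a         
---------+-----------
Dave     | 192.56    
Grace    | 450.81    
Carol    | 829.066667
Frank    | 1790.01   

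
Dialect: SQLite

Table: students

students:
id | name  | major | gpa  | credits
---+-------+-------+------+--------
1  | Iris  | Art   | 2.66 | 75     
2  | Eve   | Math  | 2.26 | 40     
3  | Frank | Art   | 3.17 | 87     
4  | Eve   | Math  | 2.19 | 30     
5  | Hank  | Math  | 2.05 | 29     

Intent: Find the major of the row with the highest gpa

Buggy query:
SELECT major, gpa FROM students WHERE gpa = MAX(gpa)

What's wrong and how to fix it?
Bug: WHERE is evaluated per row; an aggregate over the whole table isn't defined there

Fix: Wrap MAX in a scalar subquery so WHERE compares against a single value

Corrected query:
SELECT major, gpa FROM students WHERE gpa = (SELECT MAX(gpa) FROM students)

Result:
major | gpa 
------+-----
Art   | 3.17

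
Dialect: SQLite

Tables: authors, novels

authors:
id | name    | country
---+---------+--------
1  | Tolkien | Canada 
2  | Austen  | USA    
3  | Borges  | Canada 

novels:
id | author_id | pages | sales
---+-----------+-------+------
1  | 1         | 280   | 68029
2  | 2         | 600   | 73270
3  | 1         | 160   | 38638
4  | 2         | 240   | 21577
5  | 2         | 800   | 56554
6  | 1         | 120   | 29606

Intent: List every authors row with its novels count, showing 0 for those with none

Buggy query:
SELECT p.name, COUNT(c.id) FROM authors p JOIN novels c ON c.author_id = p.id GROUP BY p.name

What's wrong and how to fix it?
Bug: An inner join excludes parents with zero children

Fix: Use LEFT JOIN so parents without children still appear (COUNT(c.id) gives 0)

Corrected query:
SELECT p.name, COUNT(c.id) FROM authors p LEFT JOIN novels c ON c.author_id = p.id GROUP BY p.name

Result:
name    | COUNT(c.id)
--------+------------
Austen  | 3          
Borges  | 0          
Tolkien | 3          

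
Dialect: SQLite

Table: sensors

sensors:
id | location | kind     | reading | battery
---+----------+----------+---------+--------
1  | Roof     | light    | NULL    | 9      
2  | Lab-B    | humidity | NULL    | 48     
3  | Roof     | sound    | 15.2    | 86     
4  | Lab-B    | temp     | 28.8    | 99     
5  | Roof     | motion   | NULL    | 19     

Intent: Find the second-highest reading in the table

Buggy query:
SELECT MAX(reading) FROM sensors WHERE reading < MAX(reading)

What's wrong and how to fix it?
Bug: MAX(reading) on the right of the comparison is an aggregate-in-WHERE error

Fix: Put the inner MAX in a scalar subquery

Corrected query:
SELECT MAX(reading) FROM sensors WHERE reading < (SELECT MAX(reading) FROM sensors)

Result:
MAX(reading)
------------
15.2        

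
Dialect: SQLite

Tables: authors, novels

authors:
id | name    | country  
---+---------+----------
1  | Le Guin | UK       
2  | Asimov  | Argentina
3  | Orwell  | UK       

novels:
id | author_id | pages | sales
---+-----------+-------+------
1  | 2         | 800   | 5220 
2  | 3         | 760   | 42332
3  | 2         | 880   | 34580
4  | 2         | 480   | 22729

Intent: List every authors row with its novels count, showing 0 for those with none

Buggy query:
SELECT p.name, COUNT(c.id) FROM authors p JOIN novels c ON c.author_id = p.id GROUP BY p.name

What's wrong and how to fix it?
Bug: An inner join excludes parents with zero children

Fix: Use LEFT JOIN so parents without children still appear (COUNT(c.id) gives 0)

Corrected query:
SELECT p.name, COUNT(c.id) FROM authors p LEFT JOIN novels c ON c.author_id = p.id GROUP BY p.name

Result:
name    | COUNT(c.id)
--------+------------
Asimov  | 3          
Le Guin | 0          
Orwell  | 1          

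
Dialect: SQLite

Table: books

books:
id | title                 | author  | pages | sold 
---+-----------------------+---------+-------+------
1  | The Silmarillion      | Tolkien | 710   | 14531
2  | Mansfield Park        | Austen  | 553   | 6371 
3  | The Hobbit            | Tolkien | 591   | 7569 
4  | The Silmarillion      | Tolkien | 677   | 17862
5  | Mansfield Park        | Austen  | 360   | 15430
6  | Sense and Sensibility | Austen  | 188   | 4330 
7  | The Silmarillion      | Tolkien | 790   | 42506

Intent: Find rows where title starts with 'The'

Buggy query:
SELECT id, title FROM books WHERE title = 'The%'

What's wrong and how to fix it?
Bug: Wildcards only work with LIKE; '=' treats '%' as a literal character

Fix: Use LIKE for wildcard pattern matching

Corrected query:
SELECT id, title FROM books WHERE title LIKE 'The%'

Result:
id | title           
---+-----------------
1  | The Silmarillion
3  | The Hobbit      
4  | The Silmarillion
7  | The Silmarillion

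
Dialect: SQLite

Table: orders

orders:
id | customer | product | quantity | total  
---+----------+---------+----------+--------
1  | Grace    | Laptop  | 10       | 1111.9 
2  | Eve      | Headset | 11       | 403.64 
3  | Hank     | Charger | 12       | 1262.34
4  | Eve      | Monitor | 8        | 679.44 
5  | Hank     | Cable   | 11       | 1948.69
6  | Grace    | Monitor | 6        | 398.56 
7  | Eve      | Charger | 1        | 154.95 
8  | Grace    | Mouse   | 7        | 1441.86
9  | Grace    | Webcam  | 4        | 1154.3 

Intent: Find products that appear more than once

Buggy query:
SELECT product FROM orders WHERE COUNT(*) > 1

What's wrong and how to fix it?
Bug: WHERE can't reference COUNT(*); aggregates are computed after WHERE

Fix: GROUP BY product, then filter groups with HAVING COUNT(*) > 1

Corrected query:
SELECT product FROM orders GROUP BY product HAVING COUNT(*) > 1

Result:
product
-------
Charger
Monitor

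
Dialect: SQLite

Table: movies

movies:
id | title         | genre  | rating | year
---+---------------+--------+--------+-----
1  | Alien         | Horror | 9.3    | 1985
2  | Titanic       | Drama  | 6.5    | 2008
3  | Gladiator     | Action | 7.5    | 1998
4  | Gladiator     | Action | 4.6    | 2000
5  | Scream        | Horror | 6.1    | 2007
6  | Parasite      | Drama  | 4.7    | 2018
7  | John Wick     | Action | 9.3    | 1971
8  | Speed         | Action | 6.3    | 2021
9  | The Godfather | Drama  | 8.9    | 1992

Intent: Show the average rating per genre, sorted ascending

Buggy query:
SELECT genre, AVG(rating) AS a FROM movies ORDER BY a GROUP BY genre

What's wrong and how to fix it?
Bug: ORDER BY appears before GROUP BY; SQL clause order requires GROUP BY first

Fix: Move ORDER BY to the end, after GROUP BY

Corrected query:
SELECT genre, AVG(rating) AS a FROM movies GROUP BY genre ORDER BY a

Result:
genre  | a    
-------+------
Drama  | 6.7  
Action | 6.925
Horror | 7.7  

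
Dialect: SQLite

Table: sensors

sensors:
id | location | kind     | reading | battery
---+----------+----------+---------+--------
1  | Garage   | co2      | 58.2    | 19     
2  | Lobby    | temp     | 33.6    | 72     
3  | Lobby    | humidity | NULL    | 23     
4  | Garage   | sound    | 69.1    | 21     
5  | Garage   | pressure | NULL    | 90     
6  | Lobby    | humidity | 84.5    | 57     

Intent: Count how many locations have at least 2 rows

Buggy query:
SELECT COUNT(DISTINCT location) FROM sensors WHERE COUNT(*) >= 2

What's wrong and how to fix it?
Bug: WHERE filters individual rows, not groups, so a group-level COUNT is invalid there

Fix: Use a subquery that GROUPs and filters with HAVING, then count its rows

Corrected query:
SELECT COUNT(*) FROM (SELECT location FROM sensors GROUP BY location HAVING COUNT(*) >= 2)

Result:
COUNT(*)
--------
2       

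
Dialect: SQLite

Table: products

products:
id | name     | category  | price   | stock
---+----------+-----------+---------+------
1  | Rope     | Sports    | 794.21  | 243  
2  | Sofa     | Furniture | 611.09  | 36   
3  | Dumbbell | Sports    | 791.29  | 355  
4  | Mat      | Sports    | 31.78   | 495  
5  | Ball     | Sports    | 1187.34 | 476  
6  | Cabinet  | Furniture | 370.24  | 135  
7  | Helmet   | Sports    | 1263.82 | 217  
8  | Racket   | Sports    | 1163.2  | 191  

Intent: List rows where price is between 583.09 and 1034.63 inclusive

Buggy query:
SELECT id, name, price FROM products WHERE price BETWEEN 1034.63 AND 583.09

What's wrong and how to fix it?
Bug: BETWEEN expects the lower bound first; with 1034.63 AND 583.09 the range is empty

Fix: Write BETWEEN 583.09 AND 1034.63

Corrected query:
SELECT id, name, price FROM products WHERE price BETWEEN 583.09 AND 1034.63

Result:
id | name     | price 
---+----------+-------
1  | Rope     | 794.21
2  | Sofa     | 611.09
3  | Dumbbell | 791.29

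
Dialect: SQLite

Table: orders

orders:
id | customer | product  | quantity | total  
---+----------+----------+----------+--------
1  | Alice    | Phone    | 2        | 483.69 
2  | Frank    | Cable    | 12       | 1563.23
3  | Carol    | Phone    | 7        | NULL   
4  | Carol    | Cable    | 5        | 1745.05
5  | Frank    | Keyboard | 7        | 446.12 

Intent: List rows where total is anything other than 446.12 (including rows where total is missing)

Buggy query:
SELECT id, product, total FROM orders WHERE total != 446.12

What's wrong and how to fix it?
Bug: 'total != 446.12' is unknown when total is NULL, so NULL rows are silently excluded

Fix: Add an explicit OR total IS NULL to include the missing-value rows

Corrected query:
SELECT id, product, total FROM orders WHERE total != 446.12 OR total IS NULL

Result:
id | product | total  
---+---------+--------
1  | Phone   | 483.69 
2  | Cable   | 1563.23
3  | Phone   | NULL   
4  | Cable   | 1745.05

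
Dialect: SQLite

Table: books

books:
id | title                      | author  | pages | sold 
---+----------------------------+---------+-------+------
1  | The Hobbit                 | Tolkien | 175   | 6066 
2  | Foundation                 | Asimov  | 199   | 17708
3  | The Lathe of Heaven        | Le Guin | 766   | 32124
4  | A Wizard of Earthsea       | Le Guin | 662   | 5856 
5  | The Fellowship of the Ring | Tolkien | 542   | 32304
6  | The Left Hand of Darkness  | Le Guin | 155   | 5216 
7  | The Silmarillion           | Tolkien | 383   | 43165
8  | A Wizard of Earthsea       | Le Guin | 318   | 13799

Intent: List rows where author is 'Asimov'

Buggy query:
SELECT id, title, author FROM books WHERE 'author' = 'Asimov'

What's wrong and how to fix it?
Bug: Single quotes denote string literals in SQL; the column name is being compared as a constant string

Fix: Reference the column as author without single quotes

Corrected query:
SELECT id, title, author FROM books WHERE author = 'Asimov'

Result:
id | title      | author
---+------------+-------
2  | Foundation | Asimov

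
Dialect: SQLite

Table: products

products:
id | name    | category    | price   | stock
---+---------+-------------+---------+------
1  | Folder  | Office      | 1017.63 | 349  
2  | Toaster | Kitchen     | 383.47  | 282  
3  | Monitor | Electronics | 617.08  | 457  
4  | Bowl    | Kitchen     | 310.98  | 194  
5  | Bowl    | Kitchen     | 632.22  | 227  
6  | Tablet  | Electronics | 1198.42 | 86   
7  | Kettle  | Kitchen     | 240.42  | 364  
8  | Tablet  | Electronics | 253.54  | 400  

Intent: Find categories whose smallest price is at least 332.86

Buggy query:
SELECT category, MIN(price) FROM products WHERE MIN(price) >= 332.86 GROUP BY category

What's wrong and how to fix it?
Bug: Aggregates like MIN are computed per group after WHERE runs

Fix: Use HAVING for the per-group MIN condition

Corrected query:
SELECT category, MIN(price) FROM products GROUP BY category HAVING MIN(price) >= 332.86

Result:
category | MIN(price)
---------+-----------
Office   | 1017.63   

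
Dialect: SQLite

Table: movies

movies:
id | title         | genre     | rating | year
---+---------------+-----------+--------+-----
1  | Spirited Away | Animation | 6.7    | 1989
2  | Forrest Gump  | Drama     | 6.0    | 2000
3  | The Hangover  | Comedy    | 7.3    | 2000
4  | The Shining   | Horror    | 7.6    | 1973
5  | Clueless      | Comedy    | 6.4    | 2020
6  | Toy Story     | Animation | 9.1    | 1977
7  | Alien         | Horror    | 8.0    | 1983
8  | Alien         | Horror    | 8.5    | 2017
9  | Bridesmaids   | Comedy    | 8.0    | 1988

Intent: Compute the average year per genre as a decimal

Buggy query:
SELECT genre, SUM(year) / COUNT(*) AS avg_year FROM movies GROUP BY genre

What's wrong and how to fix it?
Bug: SUM(year) and COUNT(*) are both integers; the division truncates the fractional part

Fix: Multiply by 1.0 (or CAST to REAL) to force floating-point division

Corrected query:
SELECT genre, SUM(year) * 1.0 / COUNT(*) AS avg_year FROM movies GROUP BY genre

Result:
genre     | avg_year   
----------+------------
Animation | 1983       
Comedy    | 2002.666667
Drama     | 2000       
Horror    | 1991       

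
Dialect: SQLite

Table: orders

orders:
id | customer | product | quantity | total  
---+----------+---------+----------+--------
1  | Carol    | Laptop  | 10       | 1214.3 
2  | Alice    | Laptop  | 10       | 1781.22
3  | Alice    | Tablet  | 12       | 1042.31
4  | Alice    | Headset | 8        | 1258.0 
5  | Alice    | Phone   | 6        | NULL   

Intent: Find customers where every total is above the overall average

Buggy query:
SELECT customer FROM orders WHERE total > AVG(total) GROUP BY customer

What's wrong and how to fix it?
Bug: WHERE evaluates per row before aggregation, so AVG() is unavailable

Fix: Use a subquery for AVG and a HAVING MIN(...) filter so the condition holds for every row in the group

Corrected query:
SELECT customer FROM orders GROUP BY customer HAVING MIN(total) > (SELECT AVG(total) FROM orders)

Result:
(no rows)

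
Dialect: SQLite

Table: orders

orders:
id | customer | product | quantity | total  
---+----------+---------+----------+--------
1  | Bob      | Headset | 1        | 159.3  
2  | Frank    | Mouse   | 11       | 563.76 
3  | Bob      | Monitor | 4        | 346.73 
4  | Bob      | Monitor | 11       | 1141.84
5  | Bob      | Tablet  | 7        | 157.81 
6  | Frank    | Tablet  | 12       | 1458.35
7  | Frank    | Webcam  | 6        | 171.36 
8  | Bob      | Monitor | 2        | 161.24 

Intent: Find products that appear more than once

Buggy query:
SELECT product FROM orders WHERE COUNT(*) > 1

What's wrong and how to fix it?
Bug: COUNT(*) is an aggregate and cannot be used in WHERE

Fix: Group first, then use HAVING for the count condition

Corrected query:
SELECT product FROM orders GROUP BY product HAVING COUNT(*) > 1

Result:
product
-------
Monitor
Tablet 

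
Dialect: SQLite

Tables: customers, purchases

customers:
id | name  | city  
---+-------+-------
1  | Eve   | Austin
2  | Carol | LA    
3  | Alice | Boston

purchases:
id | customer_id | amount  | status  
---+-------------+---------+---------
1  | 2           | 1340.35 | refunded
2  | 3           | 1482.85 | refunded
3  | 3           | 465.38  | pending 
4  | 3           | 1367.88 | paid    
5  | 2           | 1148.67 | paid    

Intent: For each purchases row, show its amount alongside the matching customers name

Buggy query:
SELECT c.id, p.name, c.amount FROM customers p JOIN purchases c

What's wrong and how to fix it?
Bug: Missing join condition: each purchases row is matched to all customers rows instead of just its own

Fix: Specify the join condition linking the foreign key to the parent id

Corrected query:
SELECT c.id, p.name, c.amount FROM customers p JOIN purchases c ON c.customer_id = p.id

Result:
id | name  | amount 
---+-------+--------
1  | Carol | 1340.35
2  | Alice | 1482.85
3  | Alice | 465.38 
4  | Alice | 1367.88
5  | Carol | 1148.67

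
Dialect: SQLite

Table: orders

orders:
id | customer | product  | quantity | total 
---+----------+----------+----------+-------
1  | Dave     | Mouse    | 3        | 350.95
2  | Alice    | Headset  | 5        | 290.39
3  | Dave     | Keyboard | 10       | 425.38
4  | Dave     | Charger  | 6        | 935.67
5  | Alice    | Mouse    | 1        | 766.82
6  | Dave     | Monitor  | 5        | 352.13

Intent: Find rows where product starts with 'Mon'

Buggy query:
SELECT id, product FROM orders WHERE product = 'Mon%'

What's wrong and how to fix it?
Bug: '=' compares the literal string including the % character; pattern matching needs LIKE

Fix: Replace '=' with LIKE so 'Mon%' is treated as a pattern

Corrected query:
SELECT id, product FROM orders WHERE product LIKE 'Mon%'

Result:
id | product
---+--------
6  | Monitor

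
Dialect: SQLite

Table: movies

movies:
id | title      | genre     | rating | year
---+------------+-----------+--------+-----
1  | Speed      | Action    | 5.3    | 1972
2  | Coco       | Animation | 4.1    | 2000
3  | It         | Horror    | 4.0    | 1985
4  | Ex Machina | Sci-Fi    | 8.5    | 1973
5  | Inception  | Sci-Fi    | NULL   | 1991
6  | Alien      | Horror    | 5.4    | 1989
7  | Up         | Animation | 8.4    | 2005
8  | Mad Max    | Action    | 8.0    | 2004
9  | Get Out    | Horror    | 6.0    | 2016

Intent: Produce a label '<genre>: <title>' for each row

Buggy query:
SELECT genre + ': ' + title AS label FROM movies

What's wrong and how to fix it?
Bug: '+' is numeric addition; on text columns SQLite converts them to 0 instead of concatenating

Fix: Use the || operator for string concatenation

Corrected query:
SELECT genre || ': ' || title AS label FROM movies

Result:
label             
------------------
Action: Speed     
Animation: Coco   
Horror: It        
Sci-Fi: Ex Machina
Sci-Fi: Inception 
Horror: Alien     
Animation: Up     
Action: Mad Max   
Horror: Get Out   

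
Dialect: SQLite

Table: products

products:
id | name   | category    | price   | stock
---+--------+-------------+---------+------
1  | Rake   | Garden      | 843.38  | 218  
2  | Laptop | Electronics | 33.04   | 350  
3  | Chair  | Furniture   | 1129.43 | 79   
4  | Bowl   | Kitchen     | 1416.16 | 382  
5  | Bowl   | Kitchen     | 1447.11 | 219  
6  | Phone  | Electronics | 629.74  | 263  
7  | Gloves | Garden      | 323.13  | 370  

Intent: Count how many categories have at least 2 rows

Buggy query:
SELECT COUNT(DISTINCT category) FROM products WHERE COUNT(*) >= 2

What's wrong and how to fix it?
Bug: WHERE filters individual rows, not groups, so a group-level COUNT is invalid there

Fix: Group first with HAVING COUNT(*) >= 2, then COUNT the resulting groups

Corrected query:
SELECT COUNT(*) FROM (SELECT category FROM products GROUP BY category HAVING COUNT(*) >= 2)

Result:
COUNT(*)
--------
3       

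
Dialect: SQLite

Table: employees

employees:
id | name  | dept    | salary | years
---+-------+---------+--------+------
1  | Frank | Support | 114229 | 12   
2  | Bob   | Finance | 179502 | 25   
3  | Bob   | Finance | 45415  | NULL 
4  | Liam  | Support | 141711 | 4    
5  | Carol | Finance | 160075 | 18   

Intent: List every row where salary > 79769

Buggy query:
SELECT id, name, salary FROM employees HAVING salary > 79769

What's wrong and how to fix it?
Bug: HAVING filters the output of aggregation, but this query has no GROUP BY and no aggregate functions, so SQLite rejects it (HAVING clause on a non-aggregate query); the condition here is per row

Fix: Replace HAVING with WHERE since the condition applies to individual rows

Corrected query:
SELECT id, name, salary FROM employees WHERE salary > 79769

Result:
id | name  | salary
---+-------+-------
1  | Frank | 114229
2  | Bob   | 179502
4  | Liam  | 141711
5  | Carol | 160075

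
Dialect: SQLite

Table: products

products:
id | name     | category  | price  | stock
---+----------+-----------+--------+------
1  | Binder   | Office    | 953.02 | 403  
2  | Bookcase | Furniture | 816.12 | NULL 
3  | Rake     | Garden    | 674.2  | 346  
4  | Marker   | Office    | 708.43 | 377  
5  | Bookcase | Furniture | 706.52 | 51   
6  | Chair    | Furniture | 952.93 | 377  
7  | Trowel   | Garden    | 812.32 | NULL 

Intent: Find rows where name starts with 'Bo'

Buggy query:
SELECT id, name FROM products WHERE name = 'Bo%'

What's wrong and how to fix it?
Bug: Wildcards only work with LIKE; '=' treats '%' as a literal character

Fix: Use LIKE for wildcard pattern matching

Corrected query:
SELECT id, name FROM products WHERE name LIKE 'Bo%'

Result:
id | name    
---+---------
2  | Bookcase
5  | Bookcase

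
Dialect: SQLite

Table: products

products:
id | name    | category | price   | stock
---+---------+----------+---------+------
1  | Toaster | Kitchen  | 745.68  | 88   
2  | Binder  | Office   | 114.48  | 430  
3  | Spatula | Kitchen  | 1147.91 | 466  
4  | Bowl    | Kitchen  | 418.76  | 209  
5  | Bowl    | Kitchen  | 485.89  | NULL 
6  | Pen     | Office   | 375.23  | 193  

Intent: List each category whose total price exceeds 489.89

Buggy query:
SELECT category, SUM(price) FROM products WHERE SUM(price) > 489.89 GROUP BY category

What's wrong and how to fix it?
Bug: SUM(price) is an aggregate, but WHERE filters rows before aggregation

Fix: Use HAVING (which filters groups after aggregation) instead of WHERE

Corrected query:
SELECT category, SUM(price) FROM products GROUP BY category HAVING SUM(price) > 489.89

Result:
category | SUM(price)
---------+-----------
Kitchen  | 2798.24   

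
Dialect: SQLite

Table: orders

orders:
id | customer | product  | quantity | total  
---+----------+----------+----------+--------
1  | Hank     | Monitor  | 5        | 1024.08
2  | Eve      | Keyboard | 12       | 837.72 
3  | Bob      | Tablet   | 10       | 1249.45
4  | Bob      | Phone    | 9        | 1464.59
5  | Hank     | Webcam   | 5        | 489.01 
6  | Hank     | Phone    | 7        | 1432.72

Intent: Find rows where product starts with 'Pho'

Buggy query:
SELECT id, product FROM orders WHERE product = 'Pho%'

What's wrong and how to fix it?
Bug: '=' compares the literal string including the % character; pattern matching needs LIKE

Fix: Use LIKE for wildcard pattern matching

Corrected query:
SELECT id, product FROM orders WHERE product LIKE 'Pho%'

Result:
id | product
---+--------
4  | Phone  
6  | Phone  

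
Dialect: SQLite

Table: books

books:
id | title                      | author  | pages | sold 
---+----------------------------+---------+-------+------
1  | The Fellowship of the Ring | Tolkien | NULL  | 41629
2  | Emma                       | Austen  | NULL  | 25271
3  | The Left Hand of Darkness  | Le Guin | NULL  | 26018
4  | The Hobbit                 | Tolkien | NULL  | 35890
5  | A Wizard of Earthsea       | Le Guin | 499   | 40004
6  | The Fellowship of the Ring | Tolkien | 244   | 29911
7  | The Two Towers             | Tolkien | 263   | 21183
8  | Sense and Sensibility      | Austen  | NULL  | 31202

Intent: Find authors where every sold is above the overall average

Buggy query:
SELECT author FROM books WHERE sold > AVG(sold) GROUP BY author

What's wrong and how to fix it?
Bug: WHERE evaluates per row before aggregation, so AVG() is unavailable

Fix: Use a subquery for AVG and a HAVING MIN(...) filter so the condition holds for every row in the group

Corrected query:
SELECT author FROM books GROUP BY author HAVING MIN(sold) > (SELECT AVG(sold) FROM books)

Result:
(no rows)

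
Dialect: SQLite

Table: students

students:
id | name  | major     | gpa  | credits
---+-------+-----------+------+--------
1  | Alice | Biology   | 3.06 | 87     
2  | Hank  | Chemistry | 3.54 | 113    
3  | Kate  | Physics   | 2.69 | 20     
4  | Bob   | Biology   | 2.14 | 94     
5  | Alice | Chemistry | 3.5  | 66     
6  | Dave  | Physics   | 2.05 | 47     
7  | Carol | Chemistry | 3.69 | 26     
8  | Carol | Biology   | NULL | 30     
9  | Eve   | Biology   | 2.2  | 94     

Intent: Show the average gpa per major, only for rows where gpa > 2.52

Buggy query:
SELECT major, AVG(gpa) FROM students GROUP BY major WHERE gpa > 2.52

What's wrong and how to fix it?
Bug: WHERE cannot follow GROUP BY

Fix: Move the WHERE clause before GROUP BY

Corrected query:
SELECT major, AVG(gpa) FROM students WHERE gpa > 2.52 GROUP BY major

Result:
major     | AVG(gpa)
----------+---------
Biology   | 3.06    
Chemistry | 3.576667
Physics   | 2.69    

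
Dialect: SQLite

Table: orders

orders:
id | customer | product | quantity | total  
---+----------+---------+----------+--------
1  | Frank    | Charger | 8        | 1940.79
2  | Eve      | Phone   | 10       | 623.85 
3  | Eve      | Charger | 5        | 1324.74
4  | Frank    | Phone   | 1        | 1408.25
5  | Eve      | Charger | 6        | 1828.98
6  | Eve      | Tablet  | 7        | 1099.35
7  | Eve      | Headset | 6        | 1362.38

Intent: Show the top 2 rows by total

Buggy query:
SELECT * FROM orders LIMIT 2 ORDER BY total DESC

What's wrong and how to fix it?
Bug: ORDER BY cannot follow LIMIT; LIMIT is the final clause

Fix: Sort with ORDER BY, then apply LIMIT

Corrected query:
SELECT * FROM orders ORDER BY total DESC LIMIT 2

Result:
id | customer | product | quantity | total  
---+----------+---------+----------+--------
1  | Frank    | Charger | 8        | 1940.79
5  | Eve      | Charger | 6        | 1828.98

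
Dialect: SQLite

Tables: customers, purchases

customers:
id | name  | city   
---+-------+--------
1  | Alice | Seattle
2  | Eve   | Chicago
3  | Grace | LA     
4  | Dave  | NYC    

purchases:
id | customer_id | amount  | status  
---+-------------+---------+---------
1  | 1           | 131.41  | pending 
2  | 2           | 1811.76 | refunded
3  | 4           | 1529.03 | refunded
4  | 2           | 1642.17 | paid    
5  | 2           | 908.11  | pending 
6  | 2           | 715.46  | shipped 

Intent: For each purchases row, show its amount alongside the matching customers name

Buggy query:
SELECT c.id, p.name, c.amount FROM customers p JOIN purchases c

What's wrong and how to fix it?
Bug: JOIN with no ON clause produces a cartesian product; every purchases row pairs with every customers row

Fix: Add ON c.customer_id = p.id to the JOIN

Corrected query:
SELECT c.id, p.name, c.amount FROM customers p JOIN purchases c ON c.customer_id = p.id

Result:
id | name  | amount 
---+-------+--------
1  | Alice | 131.41 
2  | Eve   | 1811.76
3  | Dave  | 1529.03
4  | Eve   | 1642.17
5  | Eve   | 908.11 
6  | Eve   | 715.46 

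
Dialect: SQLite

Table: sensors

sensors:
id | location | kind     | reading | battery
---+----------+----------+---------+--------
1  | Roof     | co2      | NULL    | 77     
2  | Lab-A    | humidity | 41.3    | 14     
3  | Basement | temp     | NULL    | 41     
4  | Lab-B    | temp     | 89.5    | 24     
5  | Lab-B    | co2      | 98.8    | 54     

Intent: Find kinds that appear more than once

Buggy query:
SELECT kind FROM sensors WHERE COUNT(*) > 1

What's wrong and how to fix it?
Bug: WHERE can't reference COUNT(*); aggregates are computed after WHERE

Fix: Group first, then use HAVING for the count condition

Corrected query:
SELECT kind FROM sensors GROUP BY kind HAVING COUNT(*) > 1

Result:
kind
----
co2 
temp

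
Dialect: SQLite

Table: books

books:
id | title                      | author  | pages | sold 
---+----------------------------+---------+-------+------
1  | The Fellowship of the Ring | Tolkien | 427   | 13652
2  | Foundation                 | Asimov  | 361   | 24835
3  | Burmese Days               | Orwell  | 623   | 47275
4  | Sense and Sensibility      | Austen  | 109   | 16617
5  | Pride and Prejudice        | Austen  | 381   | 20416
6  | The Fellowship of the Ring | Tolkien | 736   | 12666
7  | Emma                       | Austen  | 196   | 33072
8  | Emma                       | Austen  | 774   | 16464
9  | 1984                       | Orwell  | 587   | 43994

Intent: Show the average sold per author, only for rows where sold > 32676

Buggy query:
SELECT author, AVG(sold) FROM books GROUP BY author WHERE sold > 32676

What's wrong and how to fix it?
Bug: WHERE cannot follow GROUP BY

Fix: Move the WHERE clause before GROUP BY

Corrected query:
SELECT author, AVG(sold) FROM books WHERE sold > 32676 GROUP BY author

Result:
author | AVG(sold)
-------+----------
Austen | 33072    
Orwell | 45634.5  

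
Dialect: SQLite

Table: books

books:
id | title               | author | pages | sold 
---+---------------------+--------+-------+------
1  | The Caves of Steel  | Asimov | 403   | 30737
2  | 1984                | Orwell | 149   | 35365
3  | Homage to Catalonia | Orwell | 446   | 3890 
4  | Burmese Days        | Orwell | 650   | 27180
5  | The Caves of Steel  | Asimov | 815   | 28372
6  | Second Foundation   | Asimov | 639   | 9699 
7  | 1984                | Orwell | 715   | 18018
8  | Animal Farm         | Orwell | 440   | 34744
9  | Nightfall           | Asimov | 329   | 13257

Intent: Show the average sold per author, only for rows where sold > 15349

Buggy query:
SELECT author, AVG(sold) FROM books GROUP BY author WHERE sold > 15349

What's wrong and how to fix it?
Bug: Row-level WHERE must come before GROUP BY in the clause order

Fix: Place WHERE between FROM and GROUP BY

Corrected query:
SELECT author, AVG(sold) FROM books WHERE sold > 15349 GROUP BY author

Result:
author | AVG(sold)
-------+----------
Asimov | 29554.5  
Orwell | 28826.75 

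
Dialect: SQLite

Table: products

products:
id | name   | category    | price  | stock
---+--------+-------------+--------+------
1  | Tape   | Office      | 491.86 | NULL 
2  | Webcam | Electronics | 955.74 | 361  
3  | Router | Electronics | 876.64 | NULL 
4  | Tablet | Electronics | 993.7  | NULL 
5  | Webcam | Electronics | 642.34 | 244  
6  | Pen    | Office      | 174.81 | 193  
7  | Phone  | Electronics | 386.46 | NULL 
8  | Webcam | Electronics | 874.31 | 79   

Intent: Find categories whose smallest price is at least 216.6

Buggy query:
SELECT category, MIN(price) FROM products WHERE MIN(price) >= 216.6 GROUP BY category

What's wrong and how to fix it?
Bug: MIN() in WHERE is a misuse of aggregate

Fix: Use HAVING for the per-group MIN condition

Corrected query:
SELECT category, MIN(price) FROM products GROUP BY category HAVING MIN(price) >= 216.6

Result:
category    | MIN(price)
------------+-----------
Electronics | 386.46    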